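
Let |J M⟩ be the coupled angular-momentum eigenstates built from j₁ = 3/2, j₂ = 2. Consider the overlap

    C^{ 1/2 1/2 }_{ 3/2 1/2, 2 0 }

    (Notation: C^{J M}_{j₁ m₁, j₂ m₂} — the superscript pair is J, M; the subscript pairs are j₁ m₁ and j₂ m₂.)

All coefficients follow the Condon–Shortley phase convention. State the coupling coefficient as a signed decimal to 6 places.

-0.447214

√[2·3!0!1!/5! · 2!1!2!2!1!0!] = √(4/5)
  +(−1)^1/∏(1,2,0,1,0,0)! = -1/2  (running -1/2)
⟨..|..⟩ = √(4/5)·(-1/2) = -0.447214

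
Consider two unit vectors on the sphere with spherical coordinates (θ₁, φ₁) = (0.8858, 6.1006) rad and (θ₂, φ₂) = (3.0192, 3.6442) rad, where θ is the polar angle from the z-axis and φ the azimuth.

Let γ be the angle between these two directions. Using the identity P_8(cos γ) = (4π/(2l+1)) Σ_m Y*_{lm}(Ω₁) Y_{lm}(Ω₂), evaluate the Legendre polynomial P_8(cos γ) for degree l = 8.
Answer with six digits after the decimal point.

0.305515

Summing Y*_{l m}(θ₁,φ₁)·Y_{l m}(θ₂,φ₂) over m ∈ [−8, 8]; prefactor 4π/(2·8+1) = 0.739198:
  m=-8: (+0.007327-0.066275i) × (-0.000000+0.000000i) = +0.000000+0.000000i  (running Σ = +0.000000+0.000000i)
  m=-7: (+0.062871-0.208628i) × (-0.000001+0.000000i) = +0.000000+0.000000i  (running Σ = +0.000000+0.000000i)
  m=-6: (+0.185923-0.361274i) × (-0.000017-0.000002i) = -0.000004+0.000006i  (running Σ = -0.000004+0.000006i)
  m=-5: (+0.263205-0.340632i) × (-0.000209-0.000152i) = -0.000107+0.000031i  (running Σ = -0.000110+0.000037i)
  m=-4: (+0.091282-0.081746i) × (-0.001230-0.002616i) = -0.000326-0.000138i  (running Σ = -0.000437-0.000101i)
  m=-3: (-0.253855+0.154857i) × (+0.001512-0.023985i) = +0.003330+0.006323i  (running Σ = +0.002894+0.006222i)
  m=-2: (-0.276715+0.105793i) × (+0.075851-0.119496i) = -0.008347+0.041091i  (running Σ = -0.005453+0.047313i)
  m=-1: (+0.170154-0.031418i) × (+0.461627-0.253753i) = +0.070575-0.057680i  (running Σ = +0.065122-0.010368i)
  m=0: (+0.325423-0.000000i) × (+0.869827+0.000000i) = +0.283062+0.000000i  (running Σ = +0.348184-0.010368i)
  m=1: (-0.170154-0.031418i) × (-0.461627-0.253753i) = +0.070575+0.057680i  (running Σ = +0.418759+0.047313i)
  m=2: (-0.276715-0.105793i) × (+0.075851+0.119496i) = -0.008347-0.041091i  (running Σ = +0.410412+0.006222i)
  m=3: (+0.253855+0.154857i) × (-0.001512-0.023985i) = +0.003330-0.006323i  (running Σ = +0.413743-0.000101i)
  m=4: (+0.091282+0.081746i) × (-0.001230+0.002616i) = -0.000326+0.000138i  (running Σ = +0.413416+0.000037i)
  m=5: (-0.263205-0.340632i) × (+0.000209-0.000152i) = -0.000107-0.000031i  (running Σ = +0.413310+0.000006i)
  m=6: (+0.185923+0.361274i) × (-0.000017+0.000002i) = -0.000004-0.000006i  (running Σ = +0.413306+0.000000i)
  m=7: (-0.062871-0.208628i) × (+0.000001+0.000000i) = +0.000000-0.000000i  (running Σ = +0.413306+0.000000i)
  m=8: (+0.007327+0.066275i) × (-0.000000-0.000000i) = +0.000000-0.000000i  (running Σ = +0.413306+0.000000i)
Σ over m = +0.413306+0.000000i; ×(4π/17) → +0.305515+0.000000i. Real part: 0.305515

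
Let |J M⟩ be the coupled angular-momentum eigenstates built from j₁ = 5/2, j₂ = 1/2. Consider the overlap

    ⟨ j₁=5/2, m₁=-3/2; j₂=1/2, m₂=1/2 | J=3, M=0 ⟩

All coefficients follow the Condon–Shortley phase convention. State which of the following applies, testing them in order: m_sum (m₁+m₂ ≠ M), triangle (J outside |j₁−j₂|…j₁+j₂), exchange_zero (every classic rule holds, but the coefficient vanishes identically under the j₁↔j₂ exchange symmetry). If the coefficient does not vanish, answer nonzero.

m-sum: m₁+m₂ = -3/2+1/2 = -1, M = 0  ✗ ⇒ coefficient is 0

m_sum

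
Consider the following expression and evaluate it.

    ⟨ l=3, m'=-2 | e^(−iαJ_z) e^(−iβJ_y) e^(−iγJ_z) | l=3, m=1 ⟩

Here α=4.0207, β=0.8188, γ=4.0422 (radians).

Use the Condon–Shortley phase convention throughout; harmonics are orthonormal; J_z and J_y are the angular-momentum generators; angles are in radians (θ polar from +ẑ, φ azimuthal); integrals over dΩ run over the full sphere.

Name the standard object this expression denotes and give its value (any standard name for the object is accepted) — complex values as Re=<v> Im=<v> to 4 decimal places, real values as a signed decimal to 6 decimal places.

Wigner D-matrix element, Re=-0.1825 Im=-0.2110

This is a Wigner D-matrix element — the rotation-matrix element ⟨l m'| R(α,β,γ) |l m⟩ in the angular-momentum basis.
First d^3_{-2,1}(β=0.8188), then the phase factors e^{-i(-2)α} and e^{-i(1)γ}:
c=cos(0.818800/2)=0.917360, s=sin(0.818800/2)=0.398059; N=√[1·120·24·2]=75.894664
k∈{3,4} keeps every argument non-negative
  k=3: (−1)^0·75.8947/(12)·0.9174^3·0.3981^3 = +0.307958
  k=4: (−1)^1·75.8947/(24)·0.9174^1·0.3981^5 = -0.028992
d^3_{-2,1}(0.8188) = +0.307958 -0.028992 = +0.278966
Attach z-rotation phases: D = e^{-i(-2)(4.0207)}·(+0.278966)·e^{-i(1)(4.0422)} = -0.182513-0.210976i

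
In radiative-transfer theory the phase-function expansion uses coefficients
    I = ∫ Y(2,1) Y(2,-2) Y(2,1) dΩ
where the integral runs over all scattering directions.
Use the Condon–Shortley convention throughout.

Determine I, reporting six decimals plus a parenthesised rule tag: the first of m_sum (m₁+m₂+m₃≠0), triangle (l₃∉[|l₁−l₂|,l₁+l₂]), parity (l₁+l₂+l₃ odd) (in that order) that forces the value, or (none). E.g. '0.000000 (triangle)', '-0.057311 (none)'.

Rules hold: Σm=0, L=6 even, 0≤2≤4.
N = 5·5·5 = 125
Δ = 2!·2!·2!/7! = 1/630
Racah Σ t=0..2: t=0:+1/8 t=1:−1/1 t=2:+1/8 = -3/4
⇒ 3j(2 2 2; 0 0 0)² = 2/35, sgn -1
Racah Σ t=0..0: t=0:+1/4 = 1/4
⇒ 3j(2 2 2; 1 -2 1)² = 3/35, sgn -1
4πI² = N·(3j₀)²·(3jₘ)² = 30/49
I = +1·√(0.612245/4π) = 0.22072812
No selection rule forces the value: the integral is nonzero (none).

0.220728 (none)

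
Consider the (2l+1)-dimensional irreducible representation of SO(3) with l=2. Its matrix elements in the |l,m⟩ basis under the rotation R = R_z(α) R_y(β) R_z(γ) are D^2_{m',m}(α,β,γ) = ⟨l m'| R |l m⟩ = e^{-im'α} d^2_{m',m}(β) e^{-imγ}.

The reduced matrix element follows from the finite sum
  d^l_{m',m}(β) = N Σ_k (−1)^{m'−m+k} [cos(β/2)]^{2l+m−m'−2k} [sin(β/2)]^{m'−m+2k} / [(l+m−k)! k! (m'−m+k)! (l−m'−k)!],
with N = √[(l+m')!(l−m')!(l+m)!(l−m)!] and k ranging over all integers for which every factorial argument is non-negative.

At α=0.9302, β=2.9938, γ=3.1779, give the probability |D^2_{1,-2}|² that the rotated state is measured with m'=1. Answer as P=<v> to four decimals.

P=0.0214

First d^2_{1,-2}(β=2.9938), then the phase factors e^{-i(1)α} and e^{-i(-2)γ}:
With c≡cos(β/2)=0.073829 and s≡sin(β/2)=0.997271, N=[6·1·1·24]^{1/2}=12.000000
The bounds max(0,m−m')=0 and min(l+m,l−m')=0 give 1 term
  k=0: (−1)^3·12.0000/(6)·0.0738^1·0.9973^3 = -0.146453
d^2_{1,-2}(2.9938) = -0.146453
|D^2_{1,-2}|² = |d^2_{1,-2}(β)|² = (-0.146453)² = 0.021448 (the z-rotation phases have unit modulus)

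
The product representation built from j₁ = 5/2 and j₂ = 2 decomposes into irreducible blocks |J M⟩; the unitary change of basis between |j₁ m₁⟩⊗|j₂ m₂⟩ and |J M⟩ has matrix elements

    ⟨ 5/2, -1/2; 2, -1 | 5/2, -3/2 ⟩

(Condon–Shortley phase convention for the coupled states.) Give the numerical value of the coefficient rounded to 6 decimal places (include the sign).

−√(6/35) ≈ -0.414039

triangle: 2!×3!×2!/8! = 24/40320
(j±m)!: 2!×3!×1!×3!×1!×4! = 1728
prefactor² = (2J+1)×Δ×N² = 216/35
  k=0: +1/(0!×2!×3!×1!×0!×1!) = 1/12
  k=1: −1/(1!×1!×2!×0!×1!×2!) = -1/4
Σ = -1/6  ⇒  CG² = 216/35×(-1/6)² = 6/35
CG = −√(6/35) = -0.414039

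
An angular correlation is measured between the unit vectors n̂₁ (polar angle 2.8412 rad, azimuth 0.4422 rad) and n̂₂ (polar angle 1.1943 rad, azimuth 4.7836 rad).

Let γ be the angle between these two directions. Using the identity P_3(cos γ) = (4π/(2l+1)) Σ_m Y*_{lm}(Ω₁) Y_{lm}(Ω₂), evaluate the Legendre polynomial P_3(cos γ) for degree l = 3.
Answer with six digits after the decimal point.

0.447166

Term-by-term m-sum for l=3 (normalisation 4π/7 = 1.795196):
  m=-3: (+0.002613+0.010488i) × (-0.071141-0.327924i) = +0.003253-0.001603i  (running Σ = +0.003253-0.001603i)
  m=-2: (-0.054168-0.066116i) × (-0.321665+0.046124i) = +0.020474+0.018769i  (running Σ = +0.023727+0.017165i)
  m=-1: (+0.307881+0.145773i) × (-0.006931-0.097164i) = +0.012030-0.030925i  (running Σ = +0.035757-0.013760i)
  m=0: (-0.556881-0.000000i) × (-0.318877+0.000000i) = +0.177577+0.000000i  (running Σ = +0.213334-0.013760i)
  m=1: (-0.307881+0.145773i) × (+0.006931-0.097164i) = +0.012030+0.030925i  (running Σ = +0.225364+0.017165i)
  m=2: (-0.054168+0.066116i) × (-0.321665-0.046124i) = +0.020474-0.018769i  (running Σ = +0.245837-0.001603i)
  m=3: (-0.002613+0.010488i) × (+0.071141-0.327924i) = +0.003253+0.001603i  (running Σ = +0.249091+0.000000i)
Σ over m = +0.249091+0.000000i; ×(4π/7) → +0.447166+0.000000i. Real part: 0.447166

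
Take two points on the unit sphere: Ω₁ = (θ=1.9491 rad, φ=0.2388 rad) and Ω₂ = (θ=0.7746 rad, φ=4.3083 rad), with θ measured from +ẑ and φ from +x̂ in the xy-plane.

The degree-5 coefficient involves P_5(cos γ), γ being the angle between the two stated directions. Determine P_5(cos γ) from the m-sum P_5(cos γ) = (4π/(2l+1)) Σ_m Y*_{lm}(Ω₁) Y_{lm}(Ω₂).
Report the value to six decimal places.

0.278384

Expand P_5 via completeness: Σ_{m} conj(Y_{5,m}) at Ω₁ times Y_{5,m} at Ω₂ —
  m=-5: Y*=+0.118355+0.299100i  Y=-0.069967-0.033768i  product +0.001819-0.024924i
  m=-4: Y*=-0.233450-0.330067i  Y=-0.011433+0.250780i  product +0.085443-0.054771i
  m=-3: Y*=+0.047684+0.041519i  Y=+0.398720-0.149410i  product +0.025216+0.009430i
  m=-2: Y*=+0.283607+0.146785i  Y=-0.217931-0.228093i  product -0.028326-0.096678i
  m=-1: Y*=-0.150096-0.036540i  Y=+0.059186-0.138408i  product -0.013941+0.018612i
  m=+0: Y*=-0.286093-0.000000i  Y=-0.360938+0.000000i  product +0.103262+0.000000i
  m=+1: Y*=+0.150096-0.036540i  Y=-0.059186-0.138408i  product -0.013941-0.018612i
  m=+2: Y*=+0.283607-0.146785i  Y=-0.217931+0.228093i  product -0.028326+0.096678i
  m=+3: Y*=-0.047684+0.041519i  Y=-0.398720-0.149410i  product +0.025216-0.009430i
  m=+4: Y*=-0.233450+0.330067i  Y=-0.011433-0.250780i  product +0.085443+0.054771i
  m=+5: Y*=-0.118355+0.299100i  Y=+0.069967-0.033768i  product +0.001819+0.024924i
Σ over m = +0.243684+0.000000i; ×(4π/11) → +0.278384+0.000000i. Real part: 0.278384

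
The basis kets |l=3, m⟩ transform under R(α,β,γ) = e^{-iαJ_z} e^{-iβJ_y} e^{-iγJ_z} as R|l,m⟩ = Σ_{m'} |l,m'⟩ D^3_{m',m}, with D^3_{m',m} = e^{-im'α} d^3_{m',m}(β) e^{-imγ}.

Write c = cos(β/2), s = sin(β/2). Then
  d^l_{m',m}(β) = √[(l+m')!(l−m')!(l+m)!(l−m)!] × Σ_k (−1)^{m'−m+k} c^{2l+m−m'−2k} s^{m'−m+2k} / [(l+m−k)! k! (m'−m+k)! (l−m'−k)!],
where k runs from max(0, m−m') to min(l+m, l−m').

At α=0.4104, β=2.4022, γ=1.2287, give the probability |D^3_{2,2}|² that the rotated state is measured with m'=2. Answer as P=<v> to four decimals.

D^3_{2,2}(0.4104,2.4022,1.2287) = e^{-i·2·0.4104}·d^3_{2,2}(2.4022)·e^{-i·2·1.2287}. Compute d first:
Half-angle: c=0.361332, s=0.932437. N=√(120·1·120·1)=120.000000
k∈{0,1} keeps every argument non-negative
  k=0: (−1)^0·120.0000/(120)·0.3613^6·0.9324^0 = +0.002226
  k=1: (−1)^1·120.0000/(24)·0.3613^4·0.9324^2 = -0.074103
d^3_{2,2}(2.4022) = +0.002226 -0.074103 = -0.071878
|D^3_{2,2}|² = |d^3_{2,2}(β)|² = (-0.071878)² = 0.005166 (the z-rotation phases have unit modulus)

P=0.0052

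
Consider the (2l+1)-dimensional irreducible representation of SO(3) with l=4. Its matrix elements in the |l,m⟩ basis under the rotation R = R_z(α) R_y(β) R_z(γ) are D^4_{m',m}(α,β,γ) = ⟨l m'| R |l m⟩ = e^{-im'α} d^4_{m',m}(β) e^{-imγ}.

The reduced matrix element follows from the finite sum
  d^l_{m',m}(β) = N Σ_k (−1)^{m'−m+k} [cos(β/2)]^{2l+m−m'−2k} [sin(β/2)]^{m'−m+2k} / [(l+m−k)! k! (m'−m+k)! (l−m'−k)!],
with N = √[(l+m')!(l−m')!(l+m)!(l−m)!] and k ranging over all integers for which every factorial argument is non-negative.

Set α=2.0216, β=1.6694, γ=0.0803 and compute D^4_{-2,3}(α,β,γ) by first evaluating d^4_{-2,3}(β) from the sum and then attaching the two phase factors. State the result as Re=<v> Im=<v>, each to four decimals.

First d^4_{-2,3}(β=1.6694), then the phase factors e^{-i(-2)α} and e^{-i(3)γ}:
With c≡cos(β/2)=0.671400 and s≡sin(β/2)=0.741095, N=[2·720·5040·1]^{1/2}=2693.993318
Admissible k: 5..6 (factorial args all ≥0)
  k=5: (−1)^0·2693.9933/(240)·0.6714^3·0.7411^5 = +0.759450
  k=6: (−1)^1·2693.9933/(720)·0.6714^1·0.7411^7 = -0.308435
d^4_{-2,3}(1.6694) = +0.759450 -0.308435 = +0.451015
D = (-0.620350-0.784325i)·(+0.451015)·(+0.971124-0.238577i) = -0.356103-0.276777i

Re=-0.3561 Im=-0.2768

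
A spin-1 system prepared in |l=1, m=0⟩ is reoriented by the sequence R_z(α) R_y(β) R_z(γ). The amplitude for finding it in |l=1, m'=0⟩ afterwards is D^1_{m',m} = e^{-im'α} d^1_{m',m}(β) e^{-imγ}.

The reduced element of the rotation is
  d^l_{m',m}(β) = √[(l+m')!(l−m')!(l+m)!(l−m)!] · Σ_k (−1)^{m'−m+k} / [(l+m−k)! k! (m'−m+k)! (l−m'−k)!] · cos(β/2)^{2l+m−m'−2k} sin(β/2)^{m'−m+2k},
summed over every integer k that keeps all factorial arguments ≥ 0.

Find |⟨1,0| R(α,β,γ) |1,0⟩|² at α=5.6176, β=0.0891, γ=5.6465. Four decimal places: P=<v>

P=0.9921

First d^1_{0,0}(β=0.0891), then the phase factors e^{-i(0)α} and e^{-i(0)γ}:
With c≡cos(β/2)=0.999008 and s≡sin(β/2)=0.044535, N=[1·1·1·1]^{1/2}=1.000000
The bounds max(0,m−m')=0 and min(l+m,l−m')=1 give 2 terms
  k=0: (−1)^0·1.0000/(1)·0.9990^2·0.0445^0 = +0.998017
  k=1: (−1)^1·1.0000/(1)·0.9990^0·0.0445^2 = -0.001983
d^1_{0,0}(0.0891) = +0.998017 -0.001983 = +0.996033
|D^1_{0,0}|² = |d^1_{0,0}(β)|² = (+0.996033)² = 0.992082 (the z-rotation phases have unit modulus)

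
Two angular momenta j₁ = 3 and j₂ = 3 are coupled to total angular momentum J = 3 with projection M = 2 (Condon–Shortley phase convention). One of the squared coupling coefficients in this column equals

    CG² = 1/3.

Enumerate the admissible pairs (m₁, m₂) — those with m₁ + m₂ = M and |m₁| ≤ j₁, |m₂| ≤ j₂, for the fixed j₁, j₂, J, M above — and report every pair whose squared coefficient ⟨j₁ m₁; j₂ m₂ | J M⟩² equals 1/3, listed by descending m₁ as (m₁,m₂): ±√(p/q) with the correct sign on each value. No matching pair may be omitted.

Admissible pairs with m₁+m₂ = M = 2: (-1,3), (0,2), (1,1), (2,0), (3,-1)
  (m₁,m₂)=(3,-1): CG² = 1/3, CG = +√(1/3)   ← matches the target
  (m₁,m₂)=(2,0): CG² = 1/6, CG = −√(1/6)
  (m₁,m₂)=(1,1): CG² = 0/1, CG = 0
  (m₁,m₂)=(0,2): CG² = 1/6, CG = +√(1/6)
  (m₁,m₂)=(-1,3): CG² = 1/3, CG = −√(1/3)   ← matches the target
Pairs with CG² = 1/3: (3,-1): +√(1/3); (-1,3): −√(1/3)

(3,-1): +√(1/3); (-1,3): −√(1/3)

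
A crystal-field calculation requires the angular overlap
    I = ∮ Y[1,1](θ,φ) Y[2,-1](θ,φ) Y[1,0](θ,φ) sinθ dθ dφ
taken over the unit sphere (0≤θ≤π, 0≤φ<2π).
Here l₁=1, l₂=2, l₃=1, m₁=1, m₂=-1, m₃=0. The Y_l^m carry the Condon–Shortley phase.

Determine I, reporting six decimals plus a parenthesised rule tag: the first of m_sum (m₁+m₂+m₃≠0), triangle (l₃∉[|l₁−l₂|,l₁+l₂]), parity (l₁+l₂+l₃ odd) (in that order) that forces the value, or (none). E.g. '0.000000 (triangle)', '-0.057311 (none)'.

m-sum 0 ✓  L=4 even ✓  1≤1≤3 ✓
Π(2lᵢ+1) = 3×5×3 = 45
triangle coeff Δ(1,2,1) = 1/30
Σ_t [1,1]: t=1:−1/1 = -1/1
(3j)²=2/15 [(1 2 1; 0 0 0)], sign=+1
Σ_t [0,0]: t=0:+1/2 = 1/2
(3j)²=1/10 [(1 2 1; 1 -1 0)], sign=-1
⇒ 4πI² = 3/5
I = (-1)√(3/5/(4π)) = -0.21850969
No selection rule forces the value: the integral is nonzero (none).

-0.218510 (none)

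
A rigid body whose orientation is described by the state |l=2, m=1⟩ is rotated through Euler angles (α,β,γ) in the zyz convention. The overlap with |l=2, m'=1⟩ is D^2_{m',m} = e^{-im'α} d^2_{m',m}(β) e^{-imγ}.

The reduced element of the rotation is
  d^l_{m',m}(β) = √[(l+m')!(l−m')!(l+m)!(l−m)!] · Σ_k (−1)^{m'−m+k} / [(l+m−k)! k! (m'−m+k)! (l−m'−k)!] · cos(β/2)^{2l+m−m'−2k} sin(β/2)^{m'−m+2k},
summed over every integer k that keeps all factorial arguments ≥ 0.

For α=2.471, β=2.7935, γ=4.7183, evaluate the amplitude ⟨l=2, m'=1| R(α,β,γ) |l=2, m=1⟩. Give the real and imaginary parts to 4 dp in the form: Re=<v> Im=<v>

Re=-0.0533 Im=0.0680

First d^2_{1,1}(β=2.7935), then the phase factors e^{-i(1)α} and e^{-i(1)γ}:
Half-angle: c=0.173169, s=0.984892. N=√(6·1·6·1)=6.000000
The bounds max(0,m−m')=0 and min(l+m,l−m')=1 give 2 terms
  k=0: (−1)^0·6.0000/(6)·0.1732^4·0.9849^0 = +0.000899
  k=1: (−1)^1·6.0000/(2)·0.1732^2·0.9849^2 = -0.087265
d^2_{1,1}(2.7935) = +0.000899 -0.087265 = -0.086365
Attach z-rotation phases: D = e^{-i(1)(2.4710)}·(-0.086365)·e^{-i(1)(4.7183)} = -0.053271+0.067979i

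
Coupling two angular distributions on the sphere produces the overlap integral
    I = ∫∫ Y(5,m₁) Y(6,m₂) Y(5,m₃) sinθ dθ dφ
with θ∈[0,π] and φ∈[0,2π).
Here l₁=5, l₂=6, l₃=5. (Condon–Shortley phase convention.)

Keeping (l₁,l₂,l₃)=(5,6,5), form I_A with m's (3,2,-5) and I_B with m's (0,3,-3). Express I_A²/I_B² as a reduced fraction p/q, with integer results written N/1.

28/25

Same 5,6,5: normalisation and zero-m 3j drop out of the ratio.
A: Δ: 6! 4! 6! / 17! → 1/28588560; sum: t=2:+1/829440 = 1/829440; 3j²(5 6 5; 3 2 -5) = Δ·Π!·Σ² = 35/2431  (sign +1)
B: Δ: 6! 4! 6! / 17! → 1/28588560; sum: t=3:−1/103680 t=4:+1/34560 t=5:−1/138240 = 1/82944; 3j²(5 6 5; 0 3 -3) = Δ·Π!·Σ² = 125/9724  (sign +1)
I_A²/I_B² = (35/2431)/(125/9724) = 28/25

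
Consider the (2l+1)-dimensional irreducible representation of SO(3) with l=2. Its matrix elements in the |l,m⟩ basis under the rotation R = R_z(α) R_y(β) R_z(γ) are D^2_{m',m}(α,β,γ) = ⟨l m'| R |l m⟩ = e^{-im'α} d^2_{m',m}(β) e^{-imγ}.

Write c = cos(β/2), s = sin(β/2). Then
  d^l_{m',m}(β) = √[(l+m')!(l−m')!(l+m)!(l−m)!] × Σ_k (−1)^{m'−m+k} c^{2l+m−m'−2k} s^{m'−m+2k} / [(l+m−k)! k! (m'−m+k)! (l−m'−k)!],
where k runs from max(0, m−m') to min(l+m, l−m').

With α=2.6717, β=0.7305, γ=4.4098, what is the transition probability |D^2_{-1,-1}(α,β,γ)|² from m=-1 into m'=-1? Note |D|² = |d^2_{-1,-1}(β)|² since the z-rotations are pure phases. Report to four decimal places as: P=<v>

First d^2_{-1,-1}(β=0.7305), then the phase factors e^{-i(-1)α} and e^{-i(-1)γ}:
Half-angle: c=0.934034, s=0.357183. N=√(1·6·1·6)=6.000000
k: max(0,(-1)−(-1))=0 … min(2+(-1),2−(-1))=1
  k=0: (−1)^0·6.0000/(6)·0.9340^4·0.3572^0 = +0.761117
  k=1: (−1)^1·6.0000/(2)·0.9340^2·0.3572^2 = -0.333909
d^2_{-1,-1}(0.7305) = +0.761117 -0.333909 = +0.427208
|D^2_{-1,-1}|² = |d^2_{-1,-1}(β)|² = (+0.427208)² = 0.182507 (the z-rotation phases have unit modulus)

P=0.1825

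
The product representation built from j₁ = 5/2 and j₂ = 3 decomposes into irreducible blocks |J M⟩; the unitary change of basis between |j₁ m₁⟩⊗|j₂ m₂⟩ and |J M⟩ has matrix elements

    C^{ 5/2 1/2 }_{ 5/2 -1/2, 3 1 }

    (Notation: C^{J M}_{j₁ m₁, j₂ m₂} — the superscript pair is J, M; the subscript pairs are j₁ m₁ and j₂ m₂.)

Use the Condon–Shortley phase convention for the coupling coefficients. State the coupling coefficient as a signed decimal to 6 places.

+0.478091  (= +√(8/35))

√[6·3!2!3!/9! · 2!3!4!2!3!2!] = √(288/35)
  +(−1)^1/∏(1,2,2,3,0,0)! = -1/24  (running -1/24)
  +(−1)^2/∏(2,1,1,2,1,1)! = 1/4  (running 5/24)
  +(−1)^3/∏(3,0,0,1,2,2)! = -1/24  (running 1/6)
⟨..|..⟩ = √(288/35)·(1/6) = +0.478091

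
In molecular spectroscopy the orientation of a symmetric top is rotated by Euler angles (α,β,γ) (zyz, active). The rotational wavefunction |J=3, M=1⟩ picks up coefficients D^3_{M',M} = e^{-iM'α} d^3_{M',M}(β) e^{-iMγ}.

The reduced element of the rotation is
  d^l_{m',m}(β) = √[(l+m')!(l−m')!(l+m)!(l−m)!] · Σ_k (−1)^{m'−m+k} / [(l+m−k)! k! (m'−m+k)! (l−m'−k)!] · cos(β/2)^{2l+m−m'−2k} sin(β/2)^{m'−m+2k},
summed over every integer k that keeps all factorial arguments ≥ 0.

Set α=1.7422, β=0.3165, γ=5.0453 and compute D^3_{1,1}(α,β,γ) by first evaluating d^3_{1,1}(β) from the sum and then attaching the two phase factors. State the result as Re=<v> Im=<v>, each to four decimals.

Split into d^3_{1,1}(β=0.3165) × two z-phases.
With c≡cos(β/2)=0.987505 and s≡sin(β/2)=0.157590, N=[24·2·24·2]^{1/2}=48.000000
k: max(0,(1)−(1))=0 … min(3+(1),3−(1))=2
  k=0: (−1)^0·48.0000/(48)·0.9875^6·0.1576^0 = +0.927331
  k=1: (−1)^1·48.0000/(6)·0.9875^4·0.1576^2 = -0.188932
  k=2: (−1)^2·48.0000/(8)·0.9875^2·0.1576^4 = +0.003609
d^3_{1,1}(0.3165) = +0.927331 -0.188932 +0.003609 = +0.742008
D = (-0.170566-0.985346i)·(+0.742008)·(+0.326796+0.945095i) = +0.649632-0.358544i

Re=0.6496 Im=-0.3585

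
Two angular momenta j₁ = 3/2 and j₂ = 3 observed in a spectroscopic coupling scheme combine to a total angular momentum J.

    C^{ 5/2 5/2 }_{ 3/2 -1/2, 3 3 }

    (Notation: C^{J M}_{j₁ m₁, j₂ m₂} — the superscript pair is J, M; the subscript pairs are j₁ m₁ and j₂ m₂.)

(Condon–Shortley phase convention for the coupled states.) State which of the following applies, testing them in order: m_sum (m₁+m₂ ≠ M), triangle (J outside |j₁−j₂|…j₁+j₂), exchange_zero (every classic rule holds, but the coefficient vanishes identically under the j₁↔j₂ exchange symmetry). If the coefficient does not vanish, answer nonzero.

m-sum: m₁+m₂ = -1/2+3 = 5/2, M = 5/2  ✓
triangle: |j₁−j₂| = 3/2 ≤ J = 5/2 ≤ j₁+j₂ = 9/2  ✓
exchange: j₁≠j₂ or m₁≠m₂ — the exchange symmetry imposes no constraint here
value check: CG = +√(15/28) = +0.731925 ≠ 0

nonzero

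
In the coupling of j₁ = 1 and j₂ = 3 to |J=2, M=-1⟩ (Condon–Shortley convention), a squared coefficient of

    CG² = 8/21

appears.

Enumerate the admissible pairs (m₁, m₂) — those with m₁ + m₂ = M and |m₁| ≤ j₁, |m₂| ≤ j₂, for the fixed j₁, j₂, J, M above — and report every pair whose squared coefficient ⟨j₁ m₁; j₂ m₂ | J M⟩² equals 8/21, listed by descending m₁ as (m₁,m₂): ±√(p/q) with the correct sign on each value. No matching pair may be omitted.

(0,-1): −√(8/21)

Admissible pairs with m₁+m₂ = M = -1: (-1,0), (0,-1), (1,-2)
  (m₁,m₂)=(1,-2): CG² = 10/21, CG = +√(10/21)
  (m₁,m₂)=(0,-1): CG² = 8/21, CG = −√(8/21)   ← matches the target
  (m₁,m₂)=(-1,0): CG² = 1/7, CG = +√(1/7)
Pairs with CG² = 8/21: (0,-1): −√(8/21)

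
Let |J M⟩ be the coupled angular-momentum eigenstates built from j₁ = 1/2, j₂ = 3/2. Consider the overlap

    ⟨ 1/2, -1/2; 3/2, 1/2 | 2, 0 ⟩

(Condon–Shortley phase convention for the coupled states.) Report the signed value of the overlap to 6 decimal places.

+√(1/2) = +0.707107

j₁+j₂−J=0  J+j₁−j₂=1  J−j₁+j₂=3  j₁+j₂+J+1=5
(j₁±m₁, j₂±m₂, J±M) = (0,1,2,1,2,2)
P² = 2
sum k=0..0:
  [0] +1/2 = 1/2
S = 1/2
C² = P²·S² = 1/2 ; C = +0.707107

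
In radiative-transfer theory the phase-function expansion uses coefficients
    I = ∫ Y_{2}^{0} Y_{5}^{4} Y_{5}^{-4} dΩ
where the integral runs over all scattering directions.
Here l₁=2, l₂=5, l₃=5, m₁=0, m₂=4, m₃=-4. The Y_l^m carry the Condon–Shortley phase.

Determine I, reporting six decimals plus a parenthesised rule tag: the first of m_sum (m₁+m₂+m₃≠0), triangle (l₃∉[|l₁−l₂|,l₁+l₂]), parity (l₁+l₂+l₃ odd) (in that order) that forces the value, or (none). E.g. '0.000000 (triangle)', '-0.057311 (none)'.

Checks pass: Σm=0; 12 even; l₃=5∈[3,7].
(2·2+1)(2·5+1)(2·5+1) = 605
Δ: 2! 2! 8! / 13! → 1/38610
sum: t=0:+1/2880 t=1:−1/576 t=2:+1/2880 = -1/960
3j²(2 5 5; 0 0 0) = Δ·Π!·Σ² = 10/429  (sign +1)
sum: t=1:−1/40320 t=2:+1/20160 = 1/40320
3j²(2 5 5; 0 4 -4) = Δ·Π!·Σ² = 6/715  (sign -1)
combine: 4πI² = 605·10/429·6/715 = 20/169
take √, sign -1: I = -0.09704356
No selection rule forces the value: the integral is nonzero (none).

-0.097044 (none)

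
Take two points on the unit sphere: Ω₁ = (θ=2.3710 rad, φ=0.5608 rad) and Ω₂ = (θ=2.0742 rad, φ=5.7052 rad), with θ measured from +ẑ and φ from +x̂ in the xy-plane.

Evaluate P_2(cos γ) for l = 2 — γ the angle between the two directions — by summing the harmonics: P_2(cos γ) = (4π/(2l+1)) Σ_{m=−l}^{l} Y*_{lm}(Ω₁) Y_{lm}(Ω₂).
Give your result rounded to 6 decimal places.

Term-by-term m-sum for l=2 (normalisation 4π/5 = 2.513274):
  m=-2: (0.08139 + 0.16883j) × (0.11945 + 0.27124j) = -0.03607 + 0.04224j  (running Σ = -0.03607 + 0.04224j)
  m=-1: (-0.32697 - 0.20536j) × (-0.27342 - 0.17835j) = 0.05277 + 0.11446j  (running Σ = 0.01670 + 0.15671j)
  m=0: (0.17170 + 0.00000j) × (-0.09520 + 0.00000j) = -0.01635 + 0.00000j  (running Σ = 0.00036 + 0.15671j)
  m=1: (0.32697 - 0.20536j) × (0.27342 - 0.17835j) = 0.05277 - 0.11446j  (running Σ = 0.05313 + 0.04224j)
  m=2: (0.08139 - 0.16883j) × (0.11945 - 0.27124j) = -0.03607 - 0.04224j  (running Σ = 0.01706 - 0.00000j)
Σ over m = 0.01706 - 0.00000j; ×(4π/5) → 0.04288 - 0.00000j. Real part: 0.042877

0.042877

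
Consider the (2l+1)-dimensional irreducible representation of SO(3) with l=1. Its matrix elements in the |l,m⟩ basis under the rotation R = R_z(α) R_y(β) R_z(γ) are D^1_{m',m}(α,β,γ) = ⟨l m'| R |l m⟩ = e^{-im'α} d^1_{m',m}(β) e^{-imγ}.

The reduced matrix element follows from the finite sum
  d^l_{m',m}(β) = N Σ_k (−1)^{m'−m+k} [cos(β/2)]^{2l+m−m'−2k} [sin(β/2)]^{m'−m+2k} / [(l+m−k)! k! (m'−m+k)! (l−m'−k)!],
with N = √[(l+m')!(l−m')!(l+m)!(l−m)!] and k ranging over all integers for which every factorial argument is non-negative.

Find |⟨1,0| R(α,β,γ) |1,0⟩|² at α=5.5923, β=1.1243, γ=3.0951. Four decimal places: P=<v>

P=0.1865

D^1_{0,0}(5.5923,1.1243,3.0951) = e^{-i·0·5.5923}·d^1_{0,0}(1.1243)·e^{-i·0·3.0951}. Compute d first:
With c≡cos(β/2)=0.846111 and s≡sin(β/2)=0.533007, N=[1·1·1·1]^{1/2}=1.000000
The bounds max(0,m−m')=0 and min(l+m,l−m')=1 give 2 terms
  k=0: (−1)^0·1.0000/(1)·0.8461^2·0.5330^0 = +0.715904
  k=1: (−1)^1·1.0000/(1)·0.8461^0·0.5330^2 = -0.284096
d^1_{0,0}(1.1243) = +0.715904 -0.284096 = +0.431808
|D^1_{0,0}|² = |d^1_{0,0}(β)|² = (+0.431808)² = 0.186458 (the z-rotation phases have unit modulus)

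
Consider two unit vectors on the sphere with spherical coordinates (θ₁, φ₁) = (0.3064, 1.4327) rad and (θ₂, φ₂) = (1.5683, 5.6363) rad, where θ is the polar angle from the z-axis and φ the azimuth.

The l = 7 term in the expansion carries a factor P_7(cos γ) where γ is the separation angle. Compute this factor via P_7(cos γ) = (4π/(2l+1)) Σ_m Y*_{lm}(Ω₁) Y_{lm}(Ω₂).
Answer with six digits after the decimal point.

0.259437

Addition theorem: P_7(cos γ) = (4π/15) Σ_m Y*_{lm}(Ω₁) Y_{lm}(Ω₂), m = −7…7:
  [-7]  conj(Y_{7,-7})(Ω₁) = -0.000093-0.000065i ; Y_{7,-7}(Ω₂) = -0.091581-0.491570i ; Δ = -0.000023+0.000052i
  [-6]  conj(Y_{7,-6})(Ω₁) = -0.000908+0.000990i ; Y_{7,-6}(Ω₂) = -0.003450-0.003148i ; Δ = +0.000006-0.000001i
  [-5]  conj(Y_{7,-5})(Ω₁) = +0.006312+0.007640i ; Y_{7,-5}(Ω₂) = +0.365313+0.034011i ; Δ = +0.002046+0.003006i
  [-4]  conj(Y_{7,-4})(Ω₁) = +0.043470-0.026795i ; Y_{7,-4}(Ω₂) = +0.004673-0.002891i ; Δ = +0.000126-0.000251i
  [-3]  conj(Y_{7,-3})(Ω₁) = -0.074754-0.169996i ; Y_{7,-3}(Ω₂) = -0.119959+0.309411i ; Δ = +0.061566-0.002737i
  [-2]  conj(Y_{7,-2})(Ω₁) = -0.433125+0.122764i ; Y_{7,-2}(Ω₂) = +0.001602+0.005635i ; Δ = -0.001386-0.002244i
  [-1]  conj(Y_{7,-1})(Ω₁) = +0.082029+0.590219i ; Y_{7,-1}(Ω₂) = -0.254803-0.192453i ; Δ = +0.092688-0.166176i
  [+0]  conj(Y_{7,0})(Ω₁) = +0.061331-0.000000i ; Y_{7,0}(Ω₂) = -0.005966+0.000000i ; Δ = -0.000366+0.000000i
  [+1]  conj(Y_{7,1})(Ω₁) = -0.082029+0.590219i ; Y_{7,1}(Ω₂) = +0.254803-0.192453i ; Δ = +0.092688+0.166176i
  [+2]  conj(Y_{7,2})(Ω₁) = -0.433125-0.122764i ; Y_{7,2}(Ω₂) = +0.001602-0.005635i ; Δ = -0.001386+0.002244i
  [+3]  conj(Y_{7,3})(Ω₁) = +0.074754-0.169996i ; Y_{7,3}(Ω₂) = +0.119959+0.309411i ; Δ = +0.061566+0.002737i
  [+4]  conj(Y_{7,4})(Ω₁) = +0.043470+0.026795i ; Y_{7,4}(Ω₂) = +0.004673+0.002891i ; Δ = +0.000126+0.000251i
  [+5]  conj(Y_{7,5})(Ω₁) = -0.006312+0.007640i ; Y_{7,5}(Ω₂) = -0.365313+0.034011i ; Δ = +0.002046-0.003006i
  [+6]  conj(Y_{7,6})(Ω₁) = -0.000908-0.000990i ; Y_{7,6}(Ω₂) = -0.003450+0.003148i ; Δ = +0.000006+0.000001i
  [+7]  conj(Y_{7,7})(Ω₁) = +0.000093-0.000065i ; Y_{7,7}(Ω₂) = +0.091581-0.491570i ; Δ = -0.000023-0.000052i
Total Σ_m = +0.309680+0.000000i. Multiply by 0.837758: +0.259437+0.000000i. P_7(cos γ) = 0.259437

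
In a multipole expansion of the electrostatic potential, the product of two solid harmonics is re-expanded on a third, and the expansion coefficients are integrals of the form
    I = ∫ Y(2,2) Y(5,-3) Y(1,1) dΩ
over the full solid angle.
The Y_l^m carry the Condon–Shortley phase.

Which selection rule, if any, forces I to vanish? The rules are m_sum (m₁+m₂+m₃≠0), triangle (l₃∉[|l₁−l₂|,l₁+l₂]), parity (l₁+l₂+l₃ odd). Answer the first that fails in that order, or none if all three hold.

triangle

azimuthal sum: 2 − 3 + 1 = 0  ✓
l₃ must lie in [3,7]; have l₃=1  ✗
L = 2 + 5 + 1 = 8 (even)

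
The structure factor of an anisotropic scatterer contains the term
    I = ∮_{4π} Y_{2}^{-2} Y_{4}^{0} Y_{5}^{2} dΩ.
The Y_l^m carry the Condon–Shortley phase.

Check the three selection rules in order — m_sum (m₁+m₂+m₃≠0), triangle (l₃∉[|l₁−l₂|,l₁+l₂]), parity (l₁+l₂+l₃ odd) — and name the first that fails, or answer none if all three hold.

m₁+m₂+m₃ = -2 + 0 + 2 = 0  ✓
triangle: |2−4|=2 ≤ l₃=5 ≤ 2+4=6  ✓
parity: l₁+l₂+l₃ = 11 is odd  ✗

parity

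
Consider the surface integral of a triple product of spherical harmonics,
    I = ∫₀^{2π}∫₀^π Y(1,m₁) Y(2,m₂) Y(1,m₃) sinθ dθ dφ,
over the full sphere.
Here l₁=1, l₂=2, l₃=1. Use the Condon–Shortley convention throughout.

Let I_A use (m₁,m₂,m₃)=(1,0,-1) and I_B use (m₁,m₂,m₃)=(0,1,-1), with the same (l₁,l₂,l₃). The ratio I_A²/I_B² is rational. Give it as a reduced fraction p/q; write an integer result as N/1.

Shared (l₁,l₂,l₃)=(1,2,1): N and (l;000)² cancel in I_A²/I_B².
A: Δ = 2!·0!·2!/5! = 1/30; Racah Σ t=0..0: t=0:+1/4 = 1/4; ⇒ 3j(1 2 1; 1 0 -1)² = 1/30, sgn +1
B: Δ = 2!·0!·2!/5! = 1/30; Racah Σ t=1..1: t=1:−1/2 = -1/2; ⇒ 3j(1 2 1; 0 1 -1)² = 1/10, sgn -1
I_A²/I_B² = (1/30)/(1/10) = 1/3

1/3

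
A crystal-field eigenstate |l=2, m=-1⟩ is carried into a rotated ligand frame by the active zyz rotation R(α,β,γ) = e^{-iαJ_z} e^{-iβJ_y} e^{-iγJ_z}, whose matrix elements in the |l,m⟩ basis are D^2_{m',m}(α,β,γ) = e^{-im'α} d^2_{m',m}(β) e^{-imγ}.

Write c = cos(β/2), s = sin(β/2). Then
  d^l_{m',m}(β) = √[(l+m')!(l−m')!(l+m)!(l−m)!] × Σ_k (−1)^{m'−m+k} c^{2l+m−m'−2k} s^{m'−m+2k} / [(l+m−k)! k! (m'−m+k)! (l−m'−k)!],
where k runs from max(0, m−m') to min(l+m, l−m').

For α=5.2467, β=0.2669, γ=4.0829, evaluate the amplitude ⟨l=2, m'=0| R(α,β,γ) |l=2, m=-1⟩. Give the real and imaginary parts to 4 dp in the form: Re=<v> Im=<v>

First d^2_{0,-1}(β=0.2669), then the phase factors e^{-i(0)α} and e^{-i(-1)γ}:
Half-angle: c=0.991109, s=0.133054. N=√(2·2·1·6)=4.898979
k: max(0,(-1)−(0))=0 … min(2+(-1),2−(0))=1
  k=0: (−1)^1·4.8990/(2)·0.9911^3·0.1331^1 = -0.317299
  k=1: (−1)^2·4.8990/(2)·0.9911^1·0.1331^3 = +0.005719
d^2_{0,-1}(0.2669) = -0.317299 +0.005719 = -0.311580
Phases: e^{-i·(0)·5.2467}=+1.000000+0.000000i, e^{-i·(-1)·4.0829}=-0.588732-0.808328i ⇒ D=+0.183437+0.251859i

Re=0.1834 Im=0.2519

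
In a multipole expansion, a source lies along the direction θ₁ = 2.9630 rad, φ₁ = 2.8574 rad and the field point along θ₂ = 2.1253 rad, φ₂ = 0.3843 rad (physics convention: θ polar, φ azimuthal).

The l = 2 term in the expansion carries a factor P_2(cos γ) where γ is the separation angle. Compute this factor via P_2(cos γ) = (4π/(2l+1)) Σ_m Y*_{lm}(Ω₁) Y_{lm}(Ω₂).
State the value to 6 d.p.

Expand P_2 via completeness: Σ_{m} conj(Y_{2,m}) at Ω₁ times Y_{2,m} at Ω₂ —
  m=-2: (0.010273, -0.006561) × (0.200705, -0.194073) = (0.000788, -0.003311)  (running Σ = (0.000788, -0.003311))
  m=-1: (0.129639, -0.037867) × (-0.320591, 0.129649) = (-0.036652, 0.028948)  (running Σ = (-0.035863, 0.025637))
  m=0: (0.600924, -0.000000) × (-0.053088, 0.000000) = (-0.031902, 0.000000)  (running Σ = (-0.067765, 0.025637))
  m=1: (-0.129639, -0.037867) × (0.320591, 0.129649) = (-0.036652, -0.028948)  (running Σ = (-0.104417, -0.003311))
  m=2: (0.010273, 0.006561) × (0.200705, 0.194073) = (0.000788, 0.003311)  (running Σ = (-0.103628, -0.000000))
Total Σ_m = (-0.103628, -0.000000). Multiply by 2.513274: (-0.260447, -0.000000). P_2(cos γ) = -0.260447

-0.260447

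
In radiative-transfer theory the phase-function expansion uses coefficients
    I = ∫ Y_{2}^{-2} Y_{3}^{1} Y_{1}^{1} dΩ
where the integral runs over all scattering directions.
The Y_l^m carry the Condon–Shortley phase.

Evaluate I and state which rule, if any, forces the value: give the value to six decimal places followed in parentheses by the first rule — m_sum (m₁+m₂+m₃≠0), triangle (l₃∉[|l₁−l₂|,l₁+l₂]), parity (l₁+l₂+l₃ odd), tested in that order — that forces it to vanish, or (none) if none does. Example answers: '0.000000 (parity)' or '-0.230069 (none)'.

-0.082589 (none)

m-sum 0 ✓  L=6 even ✓  1≤1≤5 ✓
Π(2lᵢ+1) = 5×7×3 = 105
triangle coeff Δ(2,3,1) = 1/105
Σ_t [2,2]: t=2:+1/4 = 1/4
(3j)²=3/35 [(2 3 1; 0 0 0)], sign=-1
Σ_t [4,4]: t=4:+1/48 = 1/48
(3j)²=1/105 [(2 3 1; -2 1 1)], sign=+1
⇒ 4πI² = 3/35
I = (-1)√(3/35/(4π)) = -0.08258890
No selection rule forces the value: the integral is nonzero (none).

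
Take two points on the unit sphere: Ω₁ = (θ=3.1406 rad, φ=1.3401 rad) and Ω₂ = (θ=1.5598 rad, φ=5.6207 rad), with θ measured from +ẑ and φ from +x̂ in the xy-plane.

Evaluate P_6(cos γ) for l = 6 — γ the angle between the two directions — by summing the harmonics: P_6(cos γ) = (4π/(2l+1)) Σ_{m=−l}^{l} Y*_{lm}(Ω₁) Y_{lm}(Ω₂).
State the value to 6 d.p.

-0.311646

Addition theorem: P_6(cos γ) = (4π/13) Σ_m Y*_{lm}(Ω₁) Y_{lm}(Ω₂), m = −6…6:
  term(m=-6) = (0.000000, -0.000000)   from Y*(Ω₁)=(-0.000000, 0.000000), Y(Ω₂)=(-0.324719, -0.357433)
  term(m=-5) = (0.000000, 0.000000)   from Y*(Ω₁)=(-0.000000, -0.000000), Y(Ω₂)=(-0.018128, -0.003127)
  term(m=-4) = (0.000000, -0.000000)   from Y*(Ω₁)=(0.000000, -0.000000), Y(Ω₂)=(0.314028, -0.168165)
  term(m=-3) = (0.000000, -0.000000)   from Y*(Ω₁)=(0.000000, 0.000000), Y(Ω₂)=(0.008691, -0.019638)
  term(m=-2) = (-0.000001, -0.000001)   from Y*(Ω₁)=(-0.000005, 0.000002), Y(Ω₂)=(0.079078, 0.315178)
  term(m=-1) = (0.000031, -0.000067)   from Y*(Ω₁)=(-0.000748, -0.003185), Y(Ω₂)=(0.017845, 0.013921)
  term(m=+0) = (-0.322460, 0.000000)   from Y*(Ω₁)=(1.017097, -0.000000), Y(Ω₂)=(-0.317039, 0.000000)
  term(m=+1) = (0.000031, 0.000067)   from Y*(Ω₁)=(0.000748, -0.003185), Y(Ω₂)=(-0.017845, 0.013921)
  term(m=+2) = (-0.000001, 0.000001)   from Y*(Ω₁)=(-0.000005, -0.000002), Y(Ω₂)=(0.079078, -0.315178)
  term(m=+3) = (0.000000, 0.000000)   from Y*(Ω₁)=(-0.000000, 0.000000), Y(Ω₂)=(-0.008691, -0.019638)
  term(m=+4) = (0.000000, 0.000000)   from Y*(Ω₁)=(0.000000, 0.000000), Y(Ω₂)=(0.314028, 0.168165)
  term(m=+5) = (0.000000, -0.000000)   from Y*(Ω₁)=(0.000000, -0.000000), Y(Ω₂)=(0.018128, -0.003127)
  term(m=+6) = (0.000000, 0.000000)   from Y*(Ω₁)=(-0.000000, -0.000000), Y(Ω₂)=(-0.324719, 0.357433)
Σ over m = (-0.322400, -0.000000); ×(4π/13) → (-0.311646, -0.000000). Real part: -0.311646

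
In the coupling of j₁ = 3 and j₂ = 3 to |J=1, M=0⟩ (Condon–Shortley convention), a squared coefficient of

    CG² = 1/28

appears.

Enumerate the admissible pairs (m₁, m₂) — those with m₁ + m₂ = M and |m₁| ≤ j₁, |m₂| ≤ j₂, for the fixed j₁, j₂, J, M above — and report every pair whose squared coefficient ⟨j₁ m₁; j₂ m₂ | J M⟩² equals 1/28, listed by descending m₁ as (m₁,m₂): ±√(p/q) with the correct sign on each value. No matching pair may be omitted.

Admissible pairs with m₁+m₂ = M = 0: (-3,3), (-2,2), (-1,1), (0,0), (1,-1), (2,-2), (3,-3)
  (m₁,m₂)=(3,-3): CG² = 9/28, CG = +√(9/28)
  (m₁,m₂)=(2,-2): CG² = 1/7, CG = −√(1/7)
  (m₁,m₂)=(1,-1): CG² = 1/28, CG = +√(1/28)   ← matches the target
  (m₁,m₂)=(0,0): CG² = 0/1, CG = 0
  (m₁,m₂)=(-1,1): CG² = 1/28, CG = −√(1/28)   ← matches the target
  (m₁,m₂)=(-2,2): CG² = 1/7, CG = +√(1/7)
  (m₁,m₂)=(-3,3): CG² = 9/28, CG = −√(9/28)
Pairs with CG² = 1/28: (1,-1): +√(1/28); (-1,1): −√(1/28)

(1,-1): +√(1/28); (-1,1): −√(1/28)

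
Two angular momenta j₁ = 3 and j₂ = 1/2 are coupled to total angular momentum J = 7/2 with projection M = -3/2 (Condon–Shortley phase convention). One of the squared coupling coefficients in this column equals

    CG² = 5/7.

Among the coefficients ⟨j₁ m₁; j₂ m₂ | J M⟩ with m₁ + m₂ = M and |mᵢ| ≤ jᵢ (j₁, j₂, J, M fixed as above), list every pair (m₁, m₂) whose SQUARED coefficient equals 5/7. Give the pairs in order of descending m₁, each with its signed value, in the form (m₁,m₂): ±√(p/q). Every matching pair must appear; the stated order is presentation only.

(-1,-1/2): +√(5/7)

Admissible pairs with m₁+m₂ = M = -3/2: (-2,1/2), (-1,-1/2)
  (m₁,m₂)=(-1,-1/2): CG² = 5/7, CG = +√(5/7)   ← matches the target
  (m₁,m₂)=(-2,1/2): CG² = 2/7, CG = +√(2/7)
Pairs with CG² = 5/7: (-1,-1/2): +√(5/7)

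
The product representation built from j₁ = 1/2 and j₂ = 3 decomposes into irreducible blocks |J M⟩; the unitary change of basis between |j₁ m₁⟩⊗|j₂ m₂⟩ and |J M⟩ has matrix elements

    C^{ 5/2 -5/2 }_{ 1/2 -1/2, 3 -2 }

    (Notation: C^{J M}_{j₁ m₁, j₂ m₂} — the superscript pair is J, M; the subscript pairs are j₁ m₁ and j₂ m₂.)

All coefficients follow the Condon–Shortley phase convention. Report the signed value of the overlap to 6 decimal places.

j₁+j₂−J=1  J+j₁−j₂=0  J−j₁+j₂=5  j₁+j₂+J+1=7
(j₁±m₁, j₂±m₂, J±M) = (0,1,1,5,0,5)
P² = 14400/7
sum k=1..1:
  [1] −1/120 = -1/120
S = -1/120
C² = P²·S² = 1/7 ; C = -0.377964

-0.377964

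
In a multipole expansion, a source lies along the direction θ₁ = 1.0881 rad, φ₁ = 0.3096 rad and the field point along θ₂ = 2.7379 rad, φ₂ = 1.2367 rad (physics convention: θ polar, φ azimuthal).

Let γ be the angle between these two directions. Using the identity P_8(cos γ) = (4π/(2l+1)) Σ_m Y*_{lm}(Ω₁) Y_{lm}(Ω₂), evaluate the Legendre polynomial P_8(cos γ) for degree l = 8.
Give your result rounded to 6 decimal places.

Term-by-term m-sum for l=8 (normalisation 4π/17 = 0.739198):
  m=-8: (-0.153689+0.120464i) × (-0.000261+0.000132i) = +0.000024-0.000052i  (running Σ = +0.000024-0.000052i)
  m=-7: (-0.229908+0.338662i) × (+0.001968+0.001901i) = -0.001096+0.000230i  (running Σ = -0.001072+0.000178i)
  m=-6: (-0.114761+0.389105i) × (+0.006792-0.014664i) = +0.004926+0.004326i  (running Σ = +0.003854+0.004504i)
  m=-5: (+0.001087+0.047685i) × (-0.067404-0.006742i) = +0.000248-0.003222i  (running Σ = +0.004102+0.001282i)
  m=-4: (-0.107658-0.311866i) × (+0.047707+0.199778i) = +0.057168-0.036386i  (running Σ = +0.061270-0.035104i)
  m=-3: (-0.133513-0.178577i) × (+0.365359-0.233415i) = -0.090463-0.034081i  (running Σ = -0.029192-0.069184i)
  m=-2: (+0.185894+0.132487i) × (-0.434686-0.343105i) = -0.035349-0.121372i  (running Σ = -0.064541-0.190556i)
  m=-1: (+0.260684+0.083389i) × (-0.065201+0.187841i) = -0.032661+0.043530i  (running Σ = -0.097202-0.147026i)
  m=0: (-0.191276-0.000000i) × (-0.436318+0.000000i) = +0.083457+0.000000i  (running Σ = -0.013745-0.147026i)
  m=1: (-0.260684+0.083389i) × (+0.065201+0.187841i) = -0.032661-0.043530i  (running Σ = -0.046405-0.190556i)
  m=2: (+0.185894-0.132487i) × (-0.434686+0.343105i) = -0.035349+0.121372i  (running Σ = -0.081754-0.069184i)
  m=3: (+0.133513-0.178577i) × (-0.365359-0.233415i) = -0.090463+0.034081i  (running Σ = -0.172217-0.035104i)
  m=4: (-0.107658+0.311866i) × (+0.047707-0.199778i) = +0.057168+0.036386i  (running Σ = -0.115049+0.001282i)
  m=5: (-0.001087+0.047685i) × (+0.067404-0.006742i) = +0.000248+0.003222i  (running Σ = -0.114800+0.004504i)
  m=6: (-0.114761-0.389105i) × (+0.006792+0.014664i) = +0.004926-0.004326i  (running Σ = -0.109874+0.000178i)
  m=7: (+0.229908+0.338662i) × (-0.001968+0.001901i) = -0.001096-0.000230i  (running Σ = -0.110970-0.000052i)
  m=8: (-0.153689-0.120464i) × (-0.000261-0.000132i) = +0.000024+0.000052i  (running Σ = -0.110946+0.000000i)
Total Σ_m = -0.110946+0.000000i. Multiply by 0.739198: -0.082011+0.000000i. P_8(cos γ) = -0.082011

-0.082011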